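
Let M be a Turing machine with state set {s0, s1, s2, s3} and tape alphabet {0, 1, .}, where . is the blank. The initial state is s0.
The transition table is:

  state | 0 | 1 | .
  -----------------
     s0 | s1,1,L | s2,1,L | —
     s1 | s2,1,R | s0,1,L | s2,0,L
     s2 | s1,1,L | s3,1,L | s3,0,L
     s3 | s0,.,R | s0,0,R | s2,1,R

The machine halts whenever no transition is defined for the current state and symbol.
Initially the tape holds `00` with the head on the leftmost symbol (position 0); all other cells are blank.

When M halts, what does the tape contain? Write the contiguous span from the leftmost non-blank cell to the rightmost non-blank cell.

s0 | ....[0]0   read 0 → write 1, move L, go to s1
s1 | ...[.]10   read . → write 0, move L, go to s2
s2 | ..[.]010   read . → write 0, move L, go to s3
s3 | .[.]0010   read . → write 1, move R, go to s2
s2 | .1[0]010   read 0 → write 1, move L, go to s1
s1 | .[1]1010   read 1 → write 1, move L, go to s0
s0 | [.]11010
The non-blank tape span at halt is 11010.

11010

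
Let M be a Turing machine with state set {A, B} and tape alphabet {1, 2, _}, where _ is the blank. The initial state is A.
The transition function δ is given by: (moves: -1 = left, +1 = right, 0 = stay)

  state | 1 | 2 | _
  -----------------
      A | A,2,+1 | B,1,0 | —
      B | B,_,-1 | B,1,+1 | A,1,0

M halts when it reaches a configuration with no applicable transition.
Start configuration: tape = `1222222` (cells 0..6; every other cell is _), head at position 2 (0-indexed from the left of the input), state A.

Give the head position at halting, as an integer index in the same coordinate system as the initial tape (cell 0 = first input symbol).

7

A | 12[2]2222_   read 2 → write 1, move 0, go to B
B | 12[1]2222_   read 1 → write _, move -1, go to B
B | 1[2]_2222_   read 2 → write 1, move +1, go to B
B | 11[_]2222_   read _ → write 1, move 0, go to A
A | 11[1]2222_   read 1 → write 2, move +1, go to A
A | 112[2]222_   read 2 → write 1, move 0, go to B
B | 112[1]222_   read 1 → write _, move -1, go to B
B | 11[2]_222_   read 2 → write 1, move +1, go to B
B | 111[_]222_   read _ → write 1, move 0, go to A
A | 111[1]222_   read 1 → write 2, move +1, go to A
A | 1112[2]22_   read 2 → write 1, move 0, go to B
B | 1112[1]22_   read 1 → write _, move -1, go to B
B | 111[2]_22_   read 2 → write 1, move +1, go to B
B | 1111[_]22_   read _ → write 1, move 0, go to A
A | 1111[1]22_   read 1 → write 2, move +1, go to A
A | 11112[2]2_   read 2 → write 1, move 0, go to B
B | 11112[1]2_   read 1 → write _, move -1, go to B
B | 1111[2]_2_   read 2 → write 1, move +1, go to B
B | 11111[_]2_   read _ → write 1, move 0, go to A
A | 11111[1]2_   read 1 → write 2, move +1, go to A
A | 111112[2]_   read 2 → write 1, move 0, go to B
B | 111112[1]_   read 1 → write _, move -1, go to B
B | 11111[2]__   read 2 → write 1, move +1, go to B
B | 111111[_]_   read _ → write 1, move 0, go to A
A | 111111[1]_   read 1 → write 2, move +1, go to A
A | 1111112[_]
At halt the head is at cell 7.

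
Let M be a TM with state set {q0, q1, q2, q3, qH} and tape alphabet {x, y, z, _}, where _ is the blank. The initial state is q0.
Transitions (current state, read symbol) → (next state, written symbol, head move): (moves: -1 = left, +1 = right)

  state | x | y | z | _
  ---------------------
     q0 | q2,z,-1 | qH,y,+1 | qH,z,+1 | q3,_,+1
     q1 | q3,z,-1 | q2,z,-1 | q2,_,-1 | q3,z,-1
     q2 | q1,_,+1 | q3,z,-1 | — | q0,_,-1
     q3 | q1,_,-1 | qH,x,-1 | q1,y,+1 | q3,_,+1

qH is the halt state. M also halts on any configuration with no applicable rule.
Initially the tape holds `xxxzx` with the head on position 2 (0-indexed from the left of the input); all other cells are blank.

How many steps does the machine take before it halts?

11

q0 | __xx[x]zx   read x → write z, move -1, go to q2
q2 | __x[x]zzx   read x → write _, move +1, go to q1
q1 | __x_[z]zx   read z → write _, move -1, go to q2
q2 | __x[_]_zx   read _ → write _, move -1, go to q0
q0 | __[x]__zx   read x → write z, move -1, go to q2
q2 | _[_]z__zx   read _ → write _, move -1, go to q0
q0 | [_]_z__zx   read _ → write _, move +1, go to q3
q3 | _[_]z__zx   read _ → write _, move +1, go to q3
q3 | __[z]__zx   read z → write y, move +1, go to q1
q1 | __y[_]_zx   read _ → write z, move -1, go to q3
q3 | __[y]z_zx   read y → write x, move -1, go to qH
qH | _[_]xz_zx
M halts after 11 transitions.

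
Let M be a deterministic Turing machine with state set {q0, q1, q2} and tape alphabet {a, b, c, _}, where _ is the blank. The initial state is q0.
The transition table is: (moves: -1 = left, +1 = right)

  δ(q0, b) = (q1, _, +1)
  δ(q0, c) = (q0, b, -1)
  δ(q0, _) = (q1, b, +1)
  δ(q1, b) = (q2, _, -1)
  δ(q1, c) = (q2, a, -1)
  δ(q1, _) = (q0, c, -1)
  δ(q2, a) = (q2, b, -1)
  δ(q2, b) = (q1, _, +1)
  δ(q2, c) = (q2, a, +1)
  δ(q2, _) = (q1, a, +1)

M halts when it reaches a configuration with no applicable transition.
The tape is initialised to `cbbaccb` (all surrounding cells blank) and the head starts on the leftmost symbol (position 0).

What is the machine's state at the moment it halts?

q1

q0 | _[c]bbaccb   read c → write b, move -1, go to q0
q0 | [_]bbbaccb   read _ → write b, move +1, go to q1
q1 | b[b]bbaccb   read b → write _, move -1, go to q2
q2 | [b]_bbaccb   read b → write _, move +1, go to q1
q1 | _[_]bbaccb   read _ → write c, move -1, go to q0
q0 | [_]cbbaccb   read _ → write b, move +1, go to q1
q1 | b[c]bbaccb   read c → write a, move -1, go to q2
q2 | [b]abbaccb   read b → write _, move +1, go to q1
q1 | _[a]bbaccb
No transition is defined for (q1, a); M halts in state q1.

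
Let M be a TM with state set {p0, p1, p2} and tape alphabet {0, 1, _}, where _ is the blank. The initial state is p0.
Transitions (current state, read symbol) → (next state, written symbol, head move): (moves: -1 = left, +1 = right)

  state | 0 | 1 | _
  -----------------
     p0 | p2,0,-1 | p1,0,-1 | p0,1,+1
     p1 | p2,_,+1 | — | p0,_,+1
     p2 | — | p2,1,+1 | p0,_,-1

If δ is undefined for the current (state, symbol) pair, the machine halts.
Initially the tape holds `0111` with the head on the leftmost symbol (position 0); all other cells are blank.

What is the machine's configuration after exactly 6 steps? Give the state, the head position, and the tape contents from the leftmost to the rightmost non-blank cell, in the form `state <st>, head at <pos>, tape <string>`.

state p2, head at 0, tape 110111

p0 | __[0]111   read 0 → write 0, move -1, go to p2
p2 | _[_]0111   read _ → write _, move -1, go to p0
p0 | [_]_0111   read _ → write 1, move +1, go to p0
p0 | 1[_]0111   read _ → write 1, move +1, go to p0
p0 | 11[0]111   read 0 → write 0, move -1, go to p2
p2 | 1[1]0111   read 1 → write 1, move +1, go to p2
p2 | 11[0]111
After 6 steps: state p2, head at 0, tape 110111.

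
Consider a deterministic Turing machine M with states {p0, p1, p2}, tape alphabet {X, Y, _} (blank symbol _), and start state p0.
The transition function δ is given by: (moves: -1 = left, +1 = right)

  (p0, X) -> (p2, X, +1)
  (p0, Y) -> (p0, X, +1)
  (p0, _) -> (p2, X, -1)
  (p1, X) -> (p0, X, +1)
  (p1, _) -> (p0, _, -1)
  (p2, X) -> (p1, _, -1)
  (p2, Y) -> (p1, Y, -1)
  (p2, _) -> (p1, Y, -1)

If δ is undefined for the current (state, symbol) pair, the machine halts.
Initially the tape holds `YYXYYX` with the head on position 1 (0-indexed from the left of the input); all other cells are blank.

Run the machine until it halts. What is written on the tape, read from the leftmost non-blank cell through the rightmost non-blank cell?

state=p0 head=1 tape=Y[Y]XYYX__   (p0,Y)→(p0,X,+1)
state=p0 head=2 tape=YX[X]YYX__   (p0,X)→(p2,X,+1)
state=p2 head=3 tape=YXX[Y]YX__   (p2,Y)→(p1,Y,-1)
state=p1 head=2 tape=YX[X]YYX__   (p1,X)→(p0,X,+1)
state=p0 head=3 tape=YXX[Y]YX__   (p0,Y)→(p0,X,+1)
state=p0 head=4 tape=YXXX[Y]X__   (p0,Y)→(p0,X,+1)
state=p0 head=5 tape=YXXXX[X]__   (p0,X)→(p2,X,+1)
state=p2 head=6 tape=YXXXXX[_]_   (p2,_)→(p1,Y,-1)
state=p1 head=5 tape=YXXXX[X]Y_   (p1,X)→(p0,X,+1)
state=p0 head=6 tape=YXXXXX[Y]_   (p0,Y)→(p0,X,+1)
state=p0 head=7 tape=YXXXXXX[_]   (p0,_)→(p2,X,-1)
state=p2 head=6 tape=YXXXXX[X]X   (p2,X)→(p1,_,-1)
state=p1 head=5 tape=YXXXX[X]_X   (p1,X)→(p0,X,+1)
state=p0 head=6 tape=YXXXXX[_]X   (p0,_)→(p2,X,-1)
state=p2 head=5 tape=YXXXX[X]XX   (p2,X)→(p1,_,-1)
state=p1 head=4 tape=YXXX[X]_XX   (p1,X)→(p0,X,+1)
state=p0 head=5 tape=YXXXX[_]XX   (p0,_)→(p2,X,-1)
state=p2 head=4 tape=YXXX[X]XXX   (p2,X)→(p1,_,-1)
state=p1 head=3 tape=YXX[X]_XXX   (p1,X)→(p0,X,+1)
state=p0 head=4 tape=YXXX[_]XXX   (p0,_)→(p2,X,-1)
state=p2 head=3 tape=YXX[X]XXXX   (p2,X)→(p1,_,-1)
state=p1 head=2 tape=YX[X]_XXXX   (p1,X)→(p0,X,+1)
state=p0 head=3 tape=YXX[_]XXXX   (p0,_)→(p2,X,-1)
state=p2 head=2 tape=YX[X]XXXXX   (p2,X)→(p1,_,-1)
state=p1 head=1 tape=Y[X]_XXXXX   (p1,X)→(p0,X,+1)
state=p0 head=2 tape=YX[_]XXXXX   (p0,_)→(p2,X,-1)
state=p2 head=1 tape=Y[X]XXXXXX   (p2,X)→(p1,_,-1)
state=p1 head=0 tape=[Y]_XXXXXX
The non-blank tape span at halt is Y_XXXXXX.

Y_XXXXXX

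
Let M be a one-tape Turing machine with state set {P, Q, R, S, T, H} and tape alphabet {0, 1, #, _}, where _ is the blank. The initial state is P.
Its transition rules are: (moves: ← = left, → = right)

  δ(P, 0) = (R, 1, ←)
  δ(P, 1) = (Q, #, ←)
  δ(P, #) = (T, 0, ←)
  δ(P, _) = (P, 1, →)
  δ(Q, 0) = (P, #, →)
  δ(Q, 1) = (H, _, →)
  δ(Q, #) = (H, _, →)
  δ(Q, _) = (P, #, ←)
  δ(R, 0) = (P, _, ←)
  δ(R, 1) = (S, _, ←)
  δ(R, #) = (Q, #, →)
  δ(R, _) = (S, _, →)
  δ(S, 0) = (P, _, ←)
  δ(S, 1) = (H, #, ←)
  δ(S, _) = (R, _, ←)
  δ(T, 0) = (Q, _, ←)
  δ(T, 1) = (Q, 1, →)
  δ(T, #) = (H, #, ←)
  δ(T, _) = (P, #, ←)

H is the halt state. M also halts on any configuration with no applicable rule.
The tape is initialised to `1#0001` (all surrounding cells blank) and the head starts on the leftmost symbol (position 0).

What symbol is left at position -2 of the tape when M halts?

1

state=P head=0 tape=__[1]#0001   (P,1)→(Q,#,←)
state=Q head=-1 tape=_[_]##0001   (Q,_)→(P,#,←)
state=P head=-2 tape=[_]###0001   (P,_)→(P,1,→)
state=P head=-1 tape=1[#]##0001   (P,#)→(T,0,←)
state=T head=-2 tape=[1]0##0001   (T,1)→(Q,1,→)
state=Q head=-1 tape=1[0]##0001   (Q,0)→(P,#,→)
state=P head=0 tape=1#[#]#0001   (P,#)→(T,0,←)
state=T head=-1 tape=1[#]0#0001   (T,#)→(H,#,←)
state=H head=-2 tape=[1]#0#0001
Cell -2 holds 1 when M halts.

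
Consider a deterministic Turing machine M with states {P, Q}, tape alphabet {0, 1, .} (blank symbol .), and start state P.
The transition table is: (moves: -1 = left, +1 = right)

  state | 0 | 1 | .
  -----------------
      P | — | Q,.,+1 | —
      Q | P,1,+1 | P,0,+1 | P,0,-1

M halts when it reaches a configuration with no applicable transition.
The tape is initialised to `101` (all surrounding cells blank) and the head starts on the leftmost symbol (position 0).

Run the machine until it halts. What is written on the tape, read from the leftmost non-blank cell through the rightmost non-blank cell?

1.0

state=P head=0 tape=[1]01.   (P,1)→(Q,.,+1)
state=Q head=1 tape=.[0]1.   (Q,0)→(P,1,+1)
state=P head=2 tape=.1[1].   (P,1)→(Q,.,+1)
state=Q head=3 tape=.1.[.]   (Q,.)→(P,0,-1)
state=P head=2 tape=.1[.]0
The non-blank tape span at halt is 1.0.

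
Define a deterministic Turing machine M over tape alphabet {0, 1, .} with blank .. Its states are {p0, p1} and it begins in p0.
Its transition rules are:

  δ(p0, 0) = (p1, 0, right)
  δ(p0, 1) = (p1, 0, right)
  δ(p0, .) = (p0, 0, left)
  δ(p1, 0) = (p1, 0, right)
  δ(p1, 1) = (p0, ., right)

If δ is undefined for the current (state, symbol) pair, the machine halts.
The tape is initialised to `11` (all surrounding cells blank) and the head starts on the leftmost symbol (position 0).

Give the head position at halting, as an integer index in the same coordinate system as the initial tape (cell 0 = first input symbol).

3

state=p0 head=0 tape=[1]1..   (p0,1)→(p1,0,right)
state=p1 head=1 tape=0[1]..   (p1,1)→(p0,.,right)
state=p0 head=2 tape=0.[.].   (p0,.)→(p0,0,left)
state=p0 head=1 tape=0[.]0.   (p0,.)→(p0,0,left)
state=p0 head=0 tape=[0]00.   (p0,0)→(p1,0,right)
state=p1 head=1 tape=0[0]0.   (p1,0)→(p1,0,right)
state=p1 head=2 tape=00[0].   (p1,0)→(p1,0,right)
state=p1 head=3 tape=000[.]
At halt the head is at cell 3.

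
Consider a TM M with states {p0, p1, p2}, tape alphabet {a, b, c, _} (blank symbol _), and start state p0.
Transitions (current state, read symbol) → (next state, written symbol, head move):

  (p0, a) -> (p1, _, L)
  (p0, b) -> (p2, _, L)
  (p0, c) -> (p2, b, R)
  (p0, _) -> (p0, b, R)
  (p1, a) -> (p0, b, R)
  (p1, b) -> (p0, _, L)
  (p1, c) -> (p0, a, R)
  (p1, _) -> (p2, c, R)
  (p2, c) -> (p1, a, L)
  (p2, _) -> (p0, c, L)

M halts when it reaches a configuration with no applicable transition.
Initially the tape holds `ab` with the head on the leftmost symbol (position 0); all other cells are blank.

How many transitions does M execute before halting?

16

state=p0 head=0 tape=____[a]b   (p0,a)→(p1,_,L)
state=p1 head=-1 tape=___[_]_b   (p1,_)→(p2,c,R)
state=p2 head=0 tape=___c[_]b   (p2,_)→(p0,c,L)
state=p0 head=-1 tape=___[c]cb   (p0,c)→(p2,b,R)
state=p2 head=0 tape=___b[c]b   (p2,c)→(p1,a,L)
state=p1 head=-1 tape=___[b]ab   (p1,b)→(p0,_,L)
state=p0 head=-2 tape=__[_]_ab   (p0,_)→(p0,b,R)
state=p0 head=-1 tape=__b[_]ab   (p0,_)→(p0,b,R)
state=p0 head=0 tape=__bb[a]b   (p0,a)→(p1,_,L)
state=p1 head=-1 tape=__b[b]_b   (p1,b)→(p0,_,L)
state=p0 head=-2 tape=__[b]__b   (p0,b)→(p2,_,L)
state=p2 head=-3 tape=_[_]___b   (p2,_)→(p0,c,L)
state=p0 head=-4 tape=[_]c___b   (p0,_)→(p0,b,R)
state=p0 head=-3 tape=b[c]___b   (p0,c)→(p2,b,R)
state=p2 head=-2 tape=bb[_]__b   (p2,_)→(p0,c,L)
state=p0 head=-3 tape=b[b]c__b   (p0,b)→(p2,_,L)
state=p2 head=-4 tape=[b]_c__b
M halts after 16 transitions.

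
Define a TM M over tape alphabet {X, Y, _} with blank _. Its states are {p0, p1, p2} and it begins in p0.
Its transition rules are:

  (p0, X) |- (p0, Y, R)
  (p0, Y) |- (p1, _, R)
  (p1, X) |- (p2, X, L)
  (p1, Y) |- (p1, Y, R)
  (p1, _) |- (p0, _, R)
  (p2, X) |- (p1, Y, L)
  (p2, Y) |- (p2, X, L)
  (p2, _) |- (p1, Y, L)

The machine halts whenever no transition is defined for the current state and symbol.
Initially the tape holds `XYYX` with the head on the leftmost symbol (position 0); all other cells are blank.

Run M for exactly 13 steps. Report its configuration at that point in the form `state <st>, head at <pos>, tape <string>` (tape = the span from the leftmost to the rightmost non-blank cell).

state p0, head at -1, tape YXXXX

state=p0 head=0 tape=__[X]YYX   (p0,X)→(p0,Y,R)
state=p0 head=1 tape=__Y[Y]YX   (p0,Y)→(p1,_,R)
state=p1 head=2 tape=__Y_[Y]X   (p1,Y)→(p1,Y,R)
state=p1 head=3 tape=__Y_Y[X]   (p1,X)→(p2,X,L)
state=p2 head=2 tape=__Y_[Y]X   (p2,Y)→(p2,X,L)
state=p2 head=1 tape=__Y[_]XX   (p2,_)→(p1,Y,L)
state=p1 head=0 tape=__[Y]YXX   (p1,Y)→(p1,Y,R)
state=p1 head=1 tape=__Y[Y]XX   (p1,Y)→(p1,Y,R)
state=p1 head=2 tape=__YY[X]X   (p1,X)→(p2,X,L)
state=p2 head=1 tape=__Y[Y]XX   (p2,Y)→(p2,X,L)
state=p2 head=0 tape=__[Y]XXX   (p2,Y)→(p2,X,L)
state=p2 head=-1 tape=_[_]XXXX   (p2,_)→(p1,Y,L)
state=p1 head=-2 tape=[_]YXXXX   (p1,_)→(p0,_,R)
state=p0 head=-1 tape=_[Y]XXXX
After 13 steps: state p0, head at -1, tape YXXXX.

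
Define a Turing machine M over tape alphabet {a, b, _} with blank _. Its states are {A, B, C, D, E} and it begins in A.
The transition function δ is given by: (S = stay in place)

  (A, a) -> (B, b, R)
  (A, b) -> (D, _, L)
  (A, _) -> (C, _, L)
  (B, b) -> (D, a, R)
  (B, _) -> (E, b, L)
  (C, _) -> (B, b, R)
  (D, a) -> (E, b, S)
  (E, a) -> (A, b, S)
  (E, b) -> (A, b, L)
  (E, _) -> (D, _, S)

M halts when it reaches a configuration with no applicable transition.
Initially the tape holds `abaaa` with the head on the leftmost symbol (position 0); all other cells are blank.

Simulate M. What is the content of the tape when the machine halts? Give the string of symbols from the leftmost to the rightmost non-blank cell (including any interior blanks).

bbbba

state=A head=0 tape=[a]baaa_   (A,a)→(B,b,R)
state=B head=1 tape=b[b]aaa_   (B,b)→(D,a,R)
state=D head=2 tape=ba[a]aa_   (D,a)→(E,b,S)
state=E head=2 tape=ba[b]aa_   (E,b)→(A,b,L)
state=A head=1 tape=b[a]baa_   (A,a)→(B,b,R)
state=B head=2 tape=bb[b]aa_   (B,b)→(D,a,R)
state=D head=3 tape=bba[a]a_   (D,a)→(E,b,S)
state=E head=3 tape=bba[b]a_   (E,b)→(A,b,L)
state=A head=2 tape=bb[a]ba_   (A,a)→(B,b,R)
state=B head=3 tape=bbb[b]a_   (B,b)→(D,a,R)
state=D head=4 tape=bbba[a]_   (D,a)→(E,b,S)
state=E head=4 tape=bbba[b]_   (E,b)→(A,b,L)
state=A head=3 tape=bbb[a]b_   (A,a)→(B,b,R)
state=B head=4 tape=bbbb[b]_   (B,b)→(D,a,R)
state=D head=5 tape=bbbba[_]
The non-blank tape span at halt is bbbba.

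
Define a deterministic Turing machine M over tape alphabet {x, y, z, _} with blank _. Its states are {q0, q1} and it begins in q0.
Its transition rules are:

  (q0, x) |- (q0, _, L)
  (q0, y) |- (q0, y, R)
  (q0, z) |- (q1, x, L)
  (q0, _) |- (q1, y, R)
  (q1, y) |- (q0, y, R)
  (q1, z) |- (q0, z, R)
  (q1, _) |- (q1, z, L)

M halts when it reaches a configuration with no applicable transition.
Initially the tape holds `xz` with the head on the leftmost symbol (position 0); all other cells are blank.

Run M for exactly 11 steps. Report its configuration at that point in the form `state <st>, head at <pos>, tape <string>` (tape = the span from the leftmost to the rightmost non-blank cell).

state q1, head at 3, tape yyzy

q0 | _[x]z__   read x → write _, move L, go to q0
q0 | [_]_z__   read _ → write y, move R, go to q1
q1 | y[_]z__   read _ → write z, move L, go to q1
q1 | [y]zz__   read y → write y, move R, go to q0
q0 | y[z]z__   read z → write x, move L, go to q1
q1 | [y]xz__   read y → write y, move R, go to q0
q0 | y[x]z__   read x → write _, move L, go to q0
q0 | [y]_z__   read y → write y, move R, go to q0
q0 | y[_]z__   read _ → write y, move R, go to q1
q1 | yy[z]__   read z → write z, move R, go to q0
q0 | yyz[_]_   read _ → write y, move R, go to q1
q1 | yyzy[_]
After 11 steps: state q1, head at 3, tape yyzy.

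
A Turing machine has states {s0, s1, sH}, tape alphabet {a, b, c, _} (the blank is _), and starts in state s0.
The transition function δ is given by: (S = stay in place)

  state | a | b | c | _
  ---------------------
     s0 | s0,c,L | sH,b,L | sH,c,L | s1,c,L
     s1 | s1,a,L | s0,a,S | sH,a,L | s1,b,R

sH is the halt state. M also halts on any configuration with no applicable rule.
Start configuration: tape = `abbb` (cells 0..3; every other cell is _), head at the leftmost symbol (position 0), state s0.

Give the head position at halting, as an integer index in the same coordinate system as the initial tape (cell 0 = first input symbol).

state=s0 head=0 tape=__[a]bbb   (s0,a)→(s0,c,L)
state=s0 head=-1 tape=_[_]cbbb   (s0,_)→(s1,c,L)
state=s1 head=-2 tape=[_]ccbbb   (s1,_)→(s1,b,R)
state=s1 head=-1 tape=b[c]cbbb   (s1,c)→(sH,a,L)
state=sH head=-2 tape=[b]acbbb
At halt the head is at cell -2.

-2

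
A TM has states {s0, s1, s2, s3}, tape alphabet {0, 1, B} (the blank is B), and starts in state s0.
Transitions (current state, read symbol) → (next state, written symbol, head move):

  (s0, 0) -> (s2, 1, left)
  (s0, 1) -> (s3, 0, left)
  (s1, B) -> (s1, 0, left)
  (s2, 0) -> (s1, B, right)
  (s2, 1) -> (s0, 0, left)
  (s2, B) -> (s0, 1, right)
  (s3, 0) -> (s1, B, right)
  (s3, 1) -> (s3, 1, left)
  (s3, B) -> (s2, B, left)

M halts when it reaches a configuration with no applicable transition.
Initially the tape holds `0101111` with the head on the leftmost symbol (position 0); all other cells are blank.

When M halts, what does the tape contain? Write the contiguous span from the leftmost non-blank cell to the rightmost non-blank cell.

1B10101111

state=s0 head=0 tape=BBB[0]101111   (s0,0)→(s2,1,left)
state=s2 head=-1 tape=BB[B]1101111   (s2,B)→(s0,1,right)
state=s0 head=0 tape=BB1[1]101111   (s0,1)→(s3,0,left)
state=s3 head=-1 tape=BB[1]0101111   (s3,1)→(s3,1,left)
state=s3 head=-2 tape=B[B]10101111   (s3,B)→(s2,B,left)
state=s2 head=-3 tape=[B]B10101111   (s2,B)→(s0,1,right)
state=s0 head=-2 tape=1[B]10101111
The non-blank tape span at halt is 1B10101111.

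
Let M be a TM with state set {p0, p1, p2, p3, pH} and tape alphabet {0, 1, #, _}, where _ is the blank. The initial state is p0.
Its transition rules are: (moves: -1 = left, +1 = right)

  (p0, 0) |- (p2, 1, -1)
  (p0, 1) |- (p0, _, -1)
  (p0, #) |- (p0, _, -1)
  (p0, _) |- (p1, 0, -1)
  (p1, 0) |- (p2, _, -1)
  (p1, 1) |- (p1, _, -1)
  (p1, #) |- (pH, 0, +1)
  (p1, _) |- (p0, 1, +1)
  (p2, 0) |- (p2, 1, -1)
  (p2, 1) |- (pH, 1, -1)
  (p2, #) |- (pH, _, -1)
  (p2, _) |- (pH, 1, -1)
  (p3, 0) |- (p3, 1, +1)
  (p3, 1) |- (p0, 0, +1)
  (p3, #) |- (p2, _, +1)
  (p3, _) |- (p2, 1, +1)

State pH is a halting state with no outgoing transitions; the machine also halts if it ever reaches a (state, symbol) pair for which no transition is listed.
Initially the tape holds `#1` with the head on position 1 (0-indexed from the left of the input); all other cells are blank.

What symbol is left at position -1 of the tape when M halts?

1

state=p0 head=1 tape=___#[1]   (p0,1)→(p0,_,-1)
state=p0 head=0 tape=___[#]_   (p0,#)→(p0,_,-1)
state=p0 head=-1 tape=__[_]__   (p0,_)→(p1,0,-1)
state=p1 head=-2 tape=_[_]0__   (p1,_)→(p0,1,+1)
state=p0 head=-1 tape=_1[0]__   (p0,0)→(p2,1,-1)
state=p2 head=-2 tape=_[1]1__   (p2,1)→(pH,1,-1)
state=pH head=-3 tape=[_]11__
Cell -1 holds 1 when M halts.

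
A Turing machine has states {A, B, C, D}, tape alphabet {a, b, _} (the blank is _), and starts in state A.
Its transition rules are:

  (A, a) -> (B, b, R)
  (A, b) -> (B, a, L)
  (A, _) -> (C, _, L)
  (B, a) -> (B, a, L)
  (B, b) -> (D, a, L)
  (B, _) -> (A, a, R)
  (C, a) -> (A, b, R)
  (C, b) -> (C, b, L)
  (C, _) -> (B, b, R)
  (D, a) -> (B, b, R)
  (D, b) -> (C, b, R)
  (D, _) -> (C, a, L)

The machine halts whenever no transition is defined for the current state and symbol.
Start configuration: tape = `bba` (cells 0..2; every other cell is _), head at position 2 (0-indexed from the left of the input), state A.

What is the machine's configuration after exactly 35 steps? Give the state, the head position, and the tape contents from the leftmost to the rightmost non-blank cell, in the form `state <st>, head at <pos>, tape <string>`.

state C, head at -1, tape bbbbbb

state=A head=2 tape=_bb[a]___   (A,a)→(B,b,R)
state=B head=3 tape=_bbb[_]__   (B,_)→(A,a,R)
state=A head=4 tape=_bbba[_]_   (A,_)→(C,_,L)
state=C head=3 tape=_bbb[a]__   (C,a)→(A,b,R)
state=A head=4 tape=_bbbb[_]_   (A,_)→(C,_,L)
state=C head=3 tape=_bbb[b]__   (C,b)→(C,b,L)
state=C head=2 tape=_bb[b]b__   (C,b)→(C,b,L)
state=C head=1 tape=_b[b]bb__   (C,b)→(C,b,L)
state=C head=0 tape=_[b]bbb__   (C,b)→(C,b,L)
state=C head=-1 tape=[_]bbbb__   (C,_)→(B,b,R)
state=B head=0 tape=b[b]bbb__   (B,b)→(D,a,L)
state=D head=-1 tape=[b]abbb__   (D,b)→(C,b,R)
state=C head=0 tape=b[a]bbb__   (C,a)→(A,b,R)
state=A head=1 tape=bb[b]bb__   (A,b)→(B,a,L)
state=B head=0 tape=b[b]abb__   (B,b)→(D,a,L)
state=D head=-1 tape=[b]aabb__   (D,b)→(C,b,R)
state=C head=0 tape=b[a]abb__   (C,a)→(A,b,R)
state=A head=1 tape=bb[a]bb__   (A,a)→(B,b,R)
state=B head=2 tape=bbb[b]b__   (B,b)→(D,a,L)
state=D head=1 tape=bb[b]ab__   (D,b)→(C,b,R)
state=C head=2 tape=bbb[a]b__   (C,a)→(A,b,R)
state=A head=3 tape=bbbb[b]__   (A,b)→(B,a,L)
state=B head=2 tape=bbb[b]a__   (B,b)→(D,a,L)
state=D head=1 tape=bb[b]aa__   (D,b)→(C,b,R)
state=C head=2 tape=bbb[a]a__   (C,a)→(A,b,R)
state=A head=3 tape=bbbb[a]__   (A,a)→(B,b,R)
state=B head=4 tape=bbbbb[_]_   (B,_)→(A,a,R)
state=A head=5 tape=bbbbba[_]   (A,_)→(C,_,L)
state=C head=4 tape=bbbbb[a]_   (C,a)→(A,b,R)
state=A head=5 tape=bbbbbb[_]   (A,_)→(C,_,L)
state=C head=4 tape=bbbbb[b]_   (C,b)→(C,b,L)
state=C head=3 tape=bbbb[b]b_   (C,b)→(C,b,L)
state=C head=2 tape=bbb[b]bb_   (C,b)→(C,b,L)
state=C head=1 tape=bb[b]bbb_   (C,b)→(C,b,L)
state=C head=0 tape=b[b]bbbb_   (C,b)→(C,b,L)
state=C head=-1 tape=[b]bbbbb_
After 35 steps: state C, head at -1, tape bbbbbb.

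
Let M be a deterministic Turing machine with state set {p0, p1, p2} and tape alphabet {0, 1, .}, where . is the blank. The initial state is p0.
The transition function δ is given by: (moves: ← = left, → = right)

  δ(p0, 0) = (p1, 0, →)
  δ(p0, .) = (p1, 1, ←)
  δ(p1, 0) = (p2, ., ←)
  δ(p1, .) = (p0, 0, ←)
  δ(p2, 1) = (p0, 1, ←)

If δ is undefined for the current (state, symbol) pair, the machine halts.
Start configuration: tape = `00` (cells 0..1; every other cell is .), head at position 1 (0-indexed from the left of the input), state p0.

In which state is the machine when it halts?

state=p0 head=1 tape=0[0].   (p0,0)→(p1,0,→)
state=p1 head=2 tape=00[.]   (p1,.)→(p0,0,←)
state=p0 head=1 tape=0[0]0   (p0,0)→(p1,0,→)
state=p1 head=2 tape=00[0]   (p1,0)→(p2,.,←)
state=p2 head=1 tape=0[0].
No transition is defined for (p2, 0); M halts in state p2.

p2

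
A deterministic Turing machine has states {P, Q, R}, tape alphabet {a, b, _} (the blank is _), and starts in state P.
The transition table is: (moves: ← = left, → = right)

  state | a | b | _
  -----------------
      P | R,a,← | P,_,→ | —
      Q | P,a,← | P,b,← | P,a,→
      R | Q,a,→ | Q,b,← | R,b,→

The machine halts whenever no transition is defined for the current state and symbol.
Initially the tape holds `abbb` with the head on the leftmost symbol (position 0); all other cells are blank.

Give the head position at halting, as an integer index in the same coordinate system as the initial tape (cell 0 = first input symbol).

-3

P | ___[a]bbb   read a → write a, move ←, go to R
R | __[_]abbb   read _ → write b, move →, go to R
R | __b[a]bbb   read a → write a, move →, go to Q
Q | __ba[b]bb   read b → write b, move ←, go to P
P | __b[a]bbb   read a → write a, move ←, go to R
R | __[b]abbb   read b → write b, move ←, go to Q
Q | _[_]babbb   read _ → write a, move →, go to P
P | _a[b]abbb   read b → write _, move →, go to P
P | _a_[a]bbb   read a → write a, move ←, go to R
R | _a[_]abbb   read _ → write b, move →, go to R
R | _ab[a]bbb   read a → write a, move →, go to Q
Q | _aba[b]bb   read b → write b, move ←, go to P
P | _ab[a]bbb   read a → write a, move ←, go to R
R | _a[b]abbb   read b → write b, move ←, go to Q
Q | _[a]babbb   read a → write a, move ←, go to P
P | [_]ababbb
At halt the head is at cell -3.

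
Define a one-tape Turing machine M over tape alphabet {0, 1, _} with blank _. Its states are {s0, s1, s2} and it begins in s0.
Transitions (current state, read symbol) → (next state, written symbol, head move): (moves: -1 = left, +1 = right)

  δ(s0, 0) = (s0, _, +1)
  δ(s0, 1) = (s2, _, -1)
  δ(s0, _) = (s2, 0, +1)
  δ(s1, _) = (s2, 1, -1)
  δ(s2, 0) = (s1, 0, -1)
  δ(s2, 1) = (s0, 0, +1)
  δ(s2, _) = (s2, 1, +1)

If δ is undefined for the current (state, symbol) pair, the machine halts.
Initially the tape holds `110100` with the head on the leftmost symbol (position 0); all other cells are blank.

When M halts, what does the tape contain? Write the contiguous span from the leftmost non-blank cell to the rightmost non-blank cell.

s0 | _[1]10100   read 1 → write _, move -1, go to s2
s2 | [_]_10100   read _ → write 1, move +1, go to s2
s2 | 1[_]10100   read _ → write 1, move +1, go to s2
s2 | 11[1]0100   read 1 → write 0, move +1, go to s0
s0 | 110[0]100   read 0 → write _, move +1, go to s0
s0 | 110_[1]00   read 1 → write _, move -1, go to s2
s2 | 110[_]_00   read _ → write 1, move +1, go to s2
s2 | 1101[_]00   read _ → write 1, move +1, go to s2
s2 | 11011[0]0   read 0 → write 0, move -1, go to s1
s1 | 1101[1]00
The non-blank tape span at halt is 1101100.

1101100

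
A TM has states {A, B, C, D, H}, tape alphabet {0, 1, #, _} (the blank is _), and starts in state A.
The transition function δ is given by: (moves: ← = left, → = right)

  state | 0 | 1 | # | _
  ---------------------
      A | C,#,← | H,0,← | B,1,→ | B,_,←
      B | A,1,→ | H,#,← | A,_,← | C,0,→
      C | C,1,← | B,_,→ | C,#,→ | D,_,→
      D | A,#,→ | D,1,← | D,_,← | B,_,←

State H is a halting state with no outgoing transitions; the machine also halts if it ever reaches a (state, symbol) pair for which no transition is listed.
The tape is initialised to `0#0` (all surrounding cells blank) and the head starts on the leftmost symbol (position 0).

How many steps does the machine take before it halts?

14

A | __[0]#0   read 0 → write #, move ←, go to C
C | _[_]##0   read _ → write _, move →, go to D
D | __[#]#0   read # → write _, move ←, go to D
D | _[_]_#0   read _ → write _, move ←, go to B
B | [_]__#0   read _ → write 0, move →, go to C
C | 0[_]_#0   read _ → write _, move →, go to D
D | 0_[_]#0   read _ → write _, move ←, go to B
B | 0[_]_#0   read _ → write 0, move →, go to C
C | 00[_]#0   read _ → write _, move →, go to D
D | 00_[#]0   read # → write _, move ←, go to D
D | 00[_]_0   read _ → write _, move ←, go to B
B | 0[0]__0   read 0 → write 1, move →, go to A
A | 01[_]_0   read _ → write _, move ←, go to B
B | 0[1]__0   read 1 → write #, move ←, go to H
H | [0]#__0
M halts after 14 transitions.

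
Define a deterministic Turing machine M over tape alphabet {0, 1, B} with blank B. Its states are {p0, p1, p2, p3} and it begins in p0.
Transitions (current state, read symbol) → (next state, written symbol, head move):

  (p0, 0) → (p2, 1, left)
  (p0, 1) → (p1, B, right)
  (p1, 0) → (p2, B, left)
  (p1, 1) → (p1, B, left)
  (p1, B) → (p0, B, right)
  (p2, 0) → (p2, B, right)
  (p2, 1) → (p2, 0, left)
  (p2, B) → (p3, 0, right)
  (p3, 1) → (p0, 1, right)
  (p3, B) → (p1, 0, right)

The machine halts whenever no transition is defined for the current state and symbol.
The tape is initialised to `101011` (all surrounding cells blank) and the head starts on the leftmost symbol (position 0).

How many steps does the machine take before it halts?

15

p0 | [1]01011BB   read 1 → write B, move right, go to p1
p1 | B[0]1011BB   read 0 → write B, move left, go to p2
p2 | [B]B1011BB   read B → write 0, move right, go to p3
p3 | 0[B]1011BB   read B → write 0, move right, go to p1
p1 | 00[1]011BB   read 1 → write B, move left, go to p1
p1 | 0[0]B011BB   read 0 → write B, move left, go to p2
p2 | [0]BB011BB   read 0 → write B, move right, go to p2
p2 | B[B]B011BB   read B → write 0, move right, go to p3
p3 | B0[B]011BB   read B → write 0, move right, go to p1
p1 | B00[0]11BB   read 0 → write B, move left, go to p2
p2 | B0[0]B11BB   read 0 → write B, move right, go to p2
p2 | B0B[B]11BB   read B → write 0, move right, go to p3
p3 | B0B0[1]1BB   read 1 → write 1, move right, go to p0
p0 | B0B01[1]BB   read 1 → write B, move right, go to p1
p1 | B0B01B[B]B   read B → write B, move right, go to p0
p0 | B0B01BB[B]
M halts after 15 transitions.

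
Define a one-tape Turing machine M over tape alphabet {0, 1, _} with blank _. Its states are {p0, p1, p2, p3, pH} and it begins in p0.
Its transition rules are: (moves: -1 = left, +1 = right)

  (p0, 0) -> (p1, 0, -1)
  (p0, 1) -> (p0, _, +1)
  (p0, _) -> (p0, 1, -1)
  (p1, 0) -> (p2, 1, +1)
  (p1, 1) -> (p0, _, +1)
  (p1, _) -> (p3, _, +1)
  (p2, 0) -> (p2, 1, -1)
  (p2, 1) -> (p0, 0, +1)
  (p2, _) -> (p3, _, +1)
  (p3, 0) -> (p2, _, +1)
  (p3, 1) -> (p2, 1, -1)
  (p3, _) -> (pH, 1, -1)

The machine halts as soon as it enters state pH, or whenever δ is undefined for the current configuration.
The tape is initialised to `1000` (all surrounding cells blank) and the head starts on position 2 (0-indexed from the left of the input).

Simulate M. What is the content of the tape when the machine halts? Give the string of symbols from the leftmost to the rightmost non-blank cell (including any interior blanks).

10___1

p0 | 10[0]0__   read 0 → write 0, move -1, go to p1
p1 | 1[0]00__   read 0 → write 1, move +1, go to p2
p2 | 11[0]0__   read 0 → write 1, move -1, go to p2
p2 | 1[1]10__   read 1 → write 0, move +1, go to p0
p0 | 10[1]0__   read 1 → write _, move +1, go to p0
p0 | 10_[0]__   read 0 → write 0, move -1, go to p1
p1 | 10[_]0__   read _ → write _, move +1, go to p3
p3 | 10_[0]__   read 0 → write _, move +1, go to p2
p2 | 10__[_]_   read _ → write _, move +1, go to p3
p3 | 10___[_]   read _ → write 1, move -1, go to pH
pH | 10__[_]1
The non-blank tape span at halt is 10___1.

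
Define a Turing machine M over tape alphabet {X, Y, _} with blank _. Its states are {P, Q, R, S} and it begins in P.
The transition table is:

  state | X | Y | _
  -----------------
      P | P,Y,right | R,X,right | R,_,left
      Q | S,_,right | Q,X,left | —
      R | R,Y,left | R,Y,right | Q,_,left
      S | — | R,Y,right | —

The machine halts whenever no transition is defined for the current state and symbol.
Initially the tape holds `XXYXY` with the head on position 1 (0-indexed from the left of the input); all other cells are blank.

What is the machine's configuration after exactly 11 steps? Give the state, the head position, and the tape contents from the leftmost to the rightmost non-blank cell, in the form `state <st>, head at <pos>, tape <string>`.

P | X[X]YXY_   read X → write Y, move right, go to P
P | XY[Y]XY_   read Y → write X, move right, go to R
R | XYX[X]Y_   read X → write Y, move left, go to R
R | XY[X]YY_   read X → write Y, move left, go to R
R | X[Y]YYY_   read Y → write Y, move right, go to R
R | XY[Y]YY_   read Y → write Y, move right, go to R
R | XYY[Y]Y_   read Y → write Y, move right, go to R
R | XYYY[Y]_   read Y → write Y, move right, go to R
R | XYYYY[_]   read _ → write _, move left, go to Q
Q | XYYY[Y]_   read Y → write X, move left, go to Q
Q | XYY[Y]X_   read Y → write X, move left, go to Q
Q | XY[Y]XX_
After 11 steps: state Q, head at 2, tape XYYXX.

state Q, head at 2, tape XYYXX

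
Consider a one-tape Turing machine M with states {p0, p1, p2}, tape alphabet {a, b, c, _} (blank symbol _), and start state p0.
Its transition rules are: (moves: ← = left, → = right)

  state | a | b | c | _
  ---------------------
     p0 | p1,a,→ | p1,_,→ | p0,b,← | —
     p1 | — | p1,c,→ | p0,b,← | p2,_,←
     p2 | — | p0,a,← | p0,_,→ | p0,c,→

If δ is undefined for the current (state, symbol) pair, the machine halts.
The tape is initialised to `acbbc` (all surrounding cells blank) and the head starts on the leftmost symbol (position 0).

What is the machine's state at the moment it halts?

p0

p0 | [a]cbbc_   read a → write a, move →, go to p1
p1 | a[c]bbc_   read c → write b, move ←, go to p0
p0 | [a]bbbc_   read a → write a, move →, go to p1
p1 | a[b]bbc_   read b → write c, move →, go to p1
p1 | ac[b]bc_   read b → write c, move →, go to p1
p1 | acc[b]c_   read b → write c, move →, go to p1
p1 | accc[c]_   read c → write b, move ←, go to p0
p0 | acc[c]b_   read c → write b, move ←, go to p0
p0 | ac[c]bb_   read c → write b, move ←, go to p0
p0 | a[c]bbb_   read c → write b, move ←, go to p0
p0 | [a]bbbb_   read a → write a, move →, go to p1
p1 | a[b]bbb_   read b → write c, move →, go to p1
p1 | ac[b]bb_   read b → write c, move →, go to p1
p1 | acc[b]b_   read b → write c, move →, go to p1
p1 | accc[b]_   read b → write c, move →, go to p1
p1 | acccc[_]   read _ → write _, move ←, go to p2
p2 | accc[c]_   read c → write _, move →, go to p0
p0 | accc_[_]
No transition is defined for (p0, _); M halts in state p0.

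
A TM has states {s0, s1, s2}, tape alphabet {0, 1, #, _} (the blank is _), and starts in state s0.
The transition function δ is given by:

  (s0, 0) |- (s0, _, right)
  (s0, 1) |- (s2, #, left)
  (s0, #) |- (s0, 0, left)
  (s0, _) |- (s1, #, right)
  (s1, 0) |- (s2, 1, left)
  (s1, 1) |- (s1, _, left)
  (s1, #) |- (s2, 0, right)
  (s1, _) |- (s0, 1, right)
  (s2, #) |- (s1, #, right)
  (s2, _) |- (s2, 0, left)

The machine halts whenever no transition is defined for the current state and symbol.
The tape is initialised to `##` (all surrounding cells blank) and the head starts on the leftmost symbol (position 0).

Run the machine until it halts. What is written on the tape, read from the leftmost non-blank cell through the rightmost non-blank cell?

state=s0 head=0 tape=_[#]#   (s0,#)→(s0,0,left)
state=s0 head=-1 tape=[_]0#   (s0,_)→(s1,#,right)
state=s1 head=0 tape=#[0]#   (s1,0)→(s2,1,left)
state=s2 head=-1 tape=[#]1#   (s2,#)→(s1,#,right)
state=s1 head=0 tape=#[1]#   (s1,1)→(s1,_,left)
state=s1 head=-1 tape=[#]_#   (s1,#)→(s2,0,right)
state=s2 head=0 tape=0[_]#   (s2,_)→(s2,0,left)
state=s2 head=-1 tape=[0]0#
The non-blank tape span at halt is 00#.

00#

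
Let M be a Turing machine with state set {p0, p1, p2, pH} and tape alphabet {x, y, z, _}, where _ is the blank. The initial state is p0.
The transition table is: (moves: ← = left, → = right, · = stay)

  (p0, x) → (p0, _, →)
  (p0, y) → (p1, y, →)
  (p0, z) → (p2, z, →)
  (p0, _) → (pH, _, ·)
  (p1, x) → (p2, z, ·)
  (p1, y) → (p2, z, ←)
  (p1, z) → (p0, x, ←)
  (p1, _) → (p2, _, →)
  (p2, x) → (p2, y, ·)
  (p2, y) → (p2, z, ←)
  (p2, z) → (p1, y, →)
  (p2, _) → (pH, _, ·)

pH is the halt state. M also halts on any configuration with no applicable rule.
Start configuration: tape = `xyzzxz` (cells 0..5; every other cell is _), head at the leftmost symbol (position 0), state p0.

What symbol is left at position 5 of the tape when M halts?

p0 | [x]yzzxz__   read x → write _, move →, go to p0
p0 | _[y]zzxz__   read y → write y, move →, go to p1
p1 | _y[z]zxz__   read z → write x, move ←, go to p0
p0 | _[y]xzxz__   read y → write y, move →, go to p1
p1 | _y[x]zxz__   read x → write z, move ·, go to p2
p2 | _y[z]zxz__   read z → write y, move →, go to p1
p1 | _yy[z]xz__   read z → write x, move ←, go to p0
p0 | _y[y]xxz__   read y → write y, move →, go to p1
p1 | _yy[x]xz__   read x → write z, move ·, go to p2
p2 | _yy[z]xz__   read z → write y, move →, go to p1
p1 | _yyy[x]z__   read x → write z, move ·, go to p2
p2 | _yyy[z]z__   read z → write y, move →, go to p1
p1 | _yyyy[z]__   read z → write x, move ←, go to p0
p0 | _yyy[y]x__   read y → write y, move →, go to p1
p1 | _yyyy[x]__   read x → write z, move ·, go to p2
p2 | _yyyy[z]__   read z → write y, move →, go to p1
p1 | _yyyyy[_]_   read _ → write _, move →, go to p2
p2 | _yyyyy_[_]   read _ → write _, move ·, go to pH
pH | _yyyyy_[_]
Cell 5 holds y when M halts.

y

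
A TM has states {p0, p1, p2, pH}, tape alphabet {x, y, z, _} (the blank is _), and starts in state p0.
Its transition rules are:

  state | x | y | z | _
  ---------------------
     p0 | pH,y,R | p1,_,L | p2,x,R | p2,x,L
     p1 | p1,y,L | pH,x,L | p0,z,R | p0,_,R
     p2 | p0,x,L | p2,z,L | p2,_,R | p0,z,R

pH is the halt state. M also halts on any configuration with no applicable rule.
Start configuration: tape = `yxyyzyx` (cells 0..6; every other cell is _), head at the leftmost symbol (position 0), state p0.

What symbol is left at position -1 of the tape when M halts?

state=p0 head=0 tape=_[y]xyyzyx   (p0,y)→(p1,_,L)
state=p1 head=-1 tape=[_]_xyyzyx   (p1,_)→(p0,_,R)
state=p0 head=0 tape=_[_]xyyzyx   (p0,_)→(p2,x,L)
state=p2 head=-1 tape=[_]xxyyzyx   (p2,_)→(p0,z,R)
state=p0 head=0 tape=z[x]xyyzyx   (p0,x)→(pH,y,R)
state=pH head=1 tape=zy[x]yyzyx
Cell -1 holds z when M halts.

z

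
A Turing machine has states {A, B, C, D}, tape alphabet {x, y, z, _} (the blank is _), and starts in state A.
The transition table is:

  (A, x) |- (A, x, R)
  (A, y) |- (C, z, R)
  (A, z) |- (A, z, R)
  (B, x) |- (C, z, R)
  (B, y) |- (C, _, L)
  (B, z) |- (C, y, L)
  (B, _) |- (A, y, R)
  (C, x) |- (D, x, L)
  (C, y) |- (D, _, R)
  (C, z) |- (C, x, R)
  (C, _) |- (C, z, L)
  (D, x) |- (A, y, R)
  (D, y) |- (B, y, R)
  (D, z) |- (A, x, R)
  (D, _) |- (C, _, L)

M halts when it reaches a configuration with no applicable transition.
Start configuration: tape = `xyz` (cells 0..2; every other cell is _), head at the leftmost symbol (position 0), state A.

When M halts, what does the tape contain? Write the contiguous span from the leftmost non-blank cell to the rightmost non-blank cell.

A | [x]yz__   read x → write x, move R, go to A
A | x[y]z__   read y → write z, move R, go to C
C | xz[z]__   read z → write x, move R, go to C
C | xzx[_]_   read _ → write z, move L, go to C
C | xz[x]z_   read x → write x, move L, go to D
D | x[z]xz_   read z → write x, move R, go to A
A | xx[x]z_   read x → write x, move R, go to A
A | xxx[z]_   read z → write z, move R, go to A
A | xxxz[_]
The non-blank tape span at halt is xxxz.

xxxz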